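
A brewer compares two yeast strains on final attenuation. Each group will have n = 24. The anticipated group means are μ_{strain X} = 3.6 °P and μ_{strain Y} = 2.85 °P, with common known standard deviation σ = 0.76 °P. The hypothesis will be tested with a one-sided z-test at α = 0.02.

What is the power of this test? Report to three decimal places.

Standardized effect: d = |μ_{strain X} − μ_{strain Y}| / σ = |3.6 − 2.85| / 0.76 = 0.9868
Noncentrality parameter: δ = d·√(n/2) = 0.9868 × √(24/2) = 3.4185
One-sided α = 0.02 → critical value z_{0.02} = 2.054.
Power = Φ(δ − 2.054) = Φ(1.365) = 0.9138.

Power ≈ 0.914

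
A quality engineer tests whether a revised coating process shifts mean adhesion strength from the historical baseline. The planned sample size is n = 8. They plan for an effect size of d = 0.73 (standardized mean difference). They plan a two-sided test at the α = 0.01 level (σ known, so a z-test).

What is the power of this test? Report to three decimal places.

Noncentrality parameter: δ = d·√n = 0.73 × √8 = 2.0648
Critical value for a two-sided test at α = 0.01: z_{α/2} = 2.576.
Power = Φ(δ − 2.576) + Φ(−δ − 2.576) = Φ(-0.511) + Φ(-4.641) = 0.3046 + 0.0000 = 0.3047.

Power ≈ 0.305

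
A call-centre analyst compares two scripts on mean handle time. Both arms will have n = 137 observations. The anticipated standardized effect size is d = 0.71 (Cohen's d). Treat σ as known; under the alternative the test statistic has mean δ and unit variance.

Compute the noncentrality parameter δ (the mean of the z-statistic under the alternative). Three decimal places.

The noncentrality parameter scales effect size by the design's sample-size factor: δ = d·√(n/2) = 0.71 × √(137/2) = 5.8763

δ ≈ 5.876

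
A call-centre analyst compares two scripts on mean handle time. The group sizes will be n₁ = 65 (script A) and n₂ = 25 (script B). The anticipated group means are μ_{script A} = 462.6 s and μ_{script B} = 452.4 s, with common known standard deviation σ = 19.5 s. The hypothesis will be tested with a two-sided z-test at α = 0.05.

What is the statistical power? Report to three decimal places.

Standardized effect: d = |μ_{script A} − μ_{script B}| / σ = |462.6 − 452.4| / 19.5 = 0.5231
Noncentrality parameter: δ = d / √(1/n₁ + 1/n₂) = 0.5231 / √(1/65 + 1/25) = 2.2226
Two-sided α = 0.05 → critical value z_{0.025} = 1.960.
Power = Φ(δ − 1.960) + Φ(−δ − 1.960) = Φ(0.263) + Φ(-4.183) = 0.6036 + 0.0000 = 0.6036.

Power ≈ 0.604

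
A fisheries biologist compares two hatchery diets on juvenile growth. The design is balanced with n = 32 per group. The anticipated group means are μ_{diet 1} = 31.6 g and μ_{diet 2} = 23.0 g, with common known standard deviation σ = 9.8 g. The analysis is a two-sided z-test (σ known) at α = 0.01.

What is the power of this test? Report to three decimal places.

Power ≈ 0.825

Standardized effect: d = |μ_{diet 1} − μ_{diet 2}| / σ = |31.6 − 23.0| / 9.8 = 0.8776
Noncentrality parameter: δ = d·√(n/2) = 0.8776 × √(32/2) = 3.5102
Critical value for a two-sided test at α = 0.01: z_{α/2} = 2.576.
Power = Φ(δ − 2.576) + Φ(−δ − 2.576) = Φ(0.934) + Φ(-6.086) = 0.8249 + 0.0000 = 0.8249.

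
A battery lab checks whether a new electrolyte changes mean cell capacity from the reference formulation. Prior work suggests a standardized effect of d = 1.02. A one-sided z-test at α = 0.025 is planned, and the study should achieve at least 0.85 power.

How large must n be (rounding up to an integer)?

n = 9

Set Φ(δ − 1.960) = 0.85; then δ − 1.960 = Φ⁻¹(0.85) = 1.036, giving δ = 2.996.
δ = d·√n ⇒ n = (δ/d)² = (2.996 / 1.02)² = 8.63.
Rounding up, n = 9.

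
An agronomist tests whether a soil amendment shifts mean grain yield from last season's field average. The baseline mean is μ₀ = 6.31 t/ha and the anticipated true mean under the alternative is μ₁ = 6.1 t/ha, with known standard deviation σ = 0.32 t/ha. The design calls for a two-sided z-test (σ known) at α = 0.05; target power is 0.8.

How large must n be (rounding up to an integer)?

Standardized effect: d = |μ₁ − μ₀| / σ = |6.1 − 6.31| / 0.32 = 0.6562
Set Φ(δ − 1.960) = 0.8; then δ − 1.960 = Φ⁻¹(0.8) = 0.842, giving δ = 2.802.
(For δ > 0 the lower-tail rejection region contributes negligibly to power, so the one-term inversion is standard.)
δ = d·√n ⇒ n = (δ/d)² = (2.802 / 0.6562)² = 18.23.
Rounding up, n = 19.

n = 19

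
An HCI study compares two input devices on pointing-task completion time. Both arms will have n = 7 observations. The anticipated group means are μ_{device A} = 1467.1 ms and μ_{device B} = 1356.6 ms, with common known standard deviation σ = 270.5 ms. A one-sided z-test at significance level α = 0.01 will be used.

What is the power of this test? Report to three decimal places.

Standardized effect: d = |μ_{device A} − μ_{device B}| / σ = |1467.1 − 1356.6| / 270.5 = 0.4085
Noncentrality parameter: δ = d·√(n/2) = 0.4085 × √(7/2) = 0.7642
Critical value for a one-sided test at α = 0.01: z_α = 2.326.
Power = P(Z > 2.326 − δ) = Φ(-1.562) = 0.0591.

Power ≈ 0.059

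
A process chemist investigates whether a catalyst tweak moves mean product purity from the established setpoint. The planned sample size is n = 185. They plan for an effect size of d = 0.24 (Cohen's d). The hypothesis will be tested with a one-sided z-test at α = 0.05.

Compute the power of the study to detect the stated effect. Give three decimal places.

Noncentrality parameter: δ = d·√n = 0.24 × √185 = 3.2644
One-sided α = 0.05 → critical value z_{0.05} = 1.645.
Power = Φ(δ − 1.645) = Φ(1.619) = 0.9473.

Power ≈ 0.947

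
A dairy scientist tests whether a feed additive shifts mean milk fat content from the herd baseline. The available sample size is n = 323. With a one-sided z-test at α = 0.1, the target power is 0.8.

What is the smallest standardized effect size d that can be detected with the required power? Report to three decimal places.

d ≈ 0.118

Need Φ(δ − 1.282) = 0.8, so δ = 1.282 + 0.842 = 2.123.
δ = d·√n ⇒ d = δ/√n = 2.123/√323 = 0.1181.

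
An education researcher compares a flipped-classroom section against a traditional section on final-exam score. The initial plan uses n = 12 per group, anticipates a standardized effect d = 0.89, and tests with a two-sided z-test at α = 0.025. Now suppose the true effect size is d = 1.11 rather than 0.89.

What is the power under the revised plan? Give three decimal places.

With d = 1.11: δ = d·√(n/2) = 1.11 × √(12/2) = 2.7189. Critical value z_{0.0125} = 2.241.
Revised power = Φ(δ − 2.241) + Φ(−δ − 2.241) = Φ(0.478) + Φ(-4.960) = 0.6835 + 0.0000 = 0.6835.

Power ≈ 0.684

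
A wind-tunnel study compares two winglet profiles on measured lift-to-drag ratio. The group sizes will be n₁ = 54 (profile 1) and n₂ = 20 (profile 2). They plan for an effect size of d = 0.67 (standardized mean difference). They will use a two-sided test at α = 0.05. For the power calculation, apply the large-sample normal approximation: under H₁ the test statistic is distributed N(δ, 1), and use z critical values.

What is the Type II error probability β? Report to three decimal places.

β ≈ 0.274

Noncentrality parameter: δ = d / √(1/n₁ + 1/n₂) = 0.67 / √(1/54 + 1/20) = 2.5596
Two-sided α = 0.05 → critical value z_{0.025} = 1.960.
Power = Φ(δ − 1.960) + Φ(−δ − 1.960) = Φ(0.600) + Φ(-4.520) = 0.7256 + 0.0000 = 0.7256.
Type II error: β = 1 − power = 1 − 0.7256 = 0.2744.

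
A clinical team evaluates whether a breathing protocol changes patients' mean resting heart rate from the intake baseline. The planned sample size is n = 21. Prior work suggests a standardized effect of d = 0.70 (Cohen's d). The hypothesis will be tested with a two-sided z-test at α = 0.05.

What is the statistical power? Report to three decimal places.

Power ≈ 0.894

Noncentrality parameter: δ = d·√n = 0.70 × √21 = 3.2078
Critical value for a two-sided test at α = 0.05: z_{α/2} = 1.960.
Power = Φ(δ − 1.960) + Φ(−δ − 1.960) = Φ(1.248) + Φ(-5.168) = 0.8940 + 0.0000 = 0.8940.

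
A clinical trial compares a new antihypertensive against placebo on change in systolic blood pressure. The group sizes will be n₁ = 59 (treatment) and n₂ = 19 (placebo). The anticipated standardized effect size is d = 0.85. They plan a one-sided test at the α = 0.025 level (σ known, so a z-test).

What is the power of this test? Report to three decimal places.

Noncentrality parameter: λ = d / √(1/n₁ + 1/n₂) = 0.85 / √(1/59 + 1/19) = 3.2224
One-sided α = 0.025 → critical value z_{0.025} = 1.960.
Power = P(Z > 1.960 − λ) = Φ(1.262) = 0.8966.

Power ≈ 0.897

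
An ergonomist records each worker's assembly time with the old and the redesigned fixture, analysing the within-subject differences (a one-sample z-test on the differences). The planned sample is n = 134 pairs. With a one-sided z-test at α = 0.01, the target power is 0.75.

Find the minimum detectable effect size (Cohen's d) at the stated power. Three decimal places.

d ≈ 0.259

Required noncentrality: δ = z_{0.01} + z_{0.25} = 2.326 + 0.674 = 3.001.
δ = d·√n ⇒ d = δ/√n = 3.001/√134 = 0.2592.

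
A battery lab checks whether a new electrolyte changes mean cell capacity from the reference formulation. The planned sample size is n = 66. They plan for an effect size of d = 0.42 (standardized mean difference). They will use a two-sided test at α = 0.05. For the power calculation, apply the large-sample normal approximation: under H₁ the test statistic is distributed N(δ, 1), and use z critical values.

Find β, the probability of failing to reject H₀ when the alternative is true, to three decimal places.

Noncentrality parameter: δ = d·√n = 0.42 × √66 = 3.4121
Critical value for a two-sided test at α = 0.05: z_{α/2} = 1.960.
Power = Φ(δ − 1.960) + Φ(−δ − 1.960) = Φ(1.452) + Φ(-5.372) = 0.9268 + 0.0000 = 0.9268.
Type II error: β = 1 − power = 1 − 0.9268 = 0.0732.

β ≈ 0.073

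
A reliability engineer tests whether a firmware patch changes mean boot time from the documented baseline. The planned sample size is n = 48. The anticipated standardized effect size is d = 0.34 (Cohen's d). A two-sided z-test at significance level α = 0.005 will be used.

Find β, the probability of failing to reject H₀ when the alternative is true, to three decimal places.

Noncentrality parameter: δ = d·√n = 0.34 × √48 = 2.3556
Critical value for a two-sided test at α = 0.005: z_{α/2} = 2.807.
Power = Φ(δ − 2.807) + Φ(−δ − 2.807) = Φ(-0.451) + Φ(-5.163) = 0.3258 + 0.0000 = 0.3258.
Type II error: β = 1 − power = 1 − 0.3258 = 0.6742.

β ≈ 0.674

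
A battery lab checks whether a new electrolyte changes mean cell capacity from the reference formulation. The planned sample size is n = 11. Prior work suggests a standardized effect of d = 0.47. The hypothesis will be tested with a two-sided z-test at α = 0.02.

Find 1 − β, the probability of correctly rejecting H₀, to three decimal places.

Power ≈ 0.221

Noncentrality parameter: δ = d·√n = 0.47 × √11 = 1.5588
Two-sided α = 0.02 → critical value z_{0.01} = 2.326.
Power = Φ(δ − 2.326) + Φ(−δ − 2.326) = Φ(-0.768) + Φ(-3.885) = 0.2214 + 0.0001 = 0.2214.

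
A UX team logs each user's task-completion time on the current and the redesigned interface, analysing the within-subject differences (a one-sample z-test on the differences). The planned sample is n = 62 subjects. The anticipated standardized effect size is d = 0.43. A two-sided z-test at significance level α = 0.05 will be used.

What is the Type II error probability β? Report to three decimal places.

β ≈ 0.077

Noncentrality parameter: δ = d·√n = 0.43 × √62 = 3.3858
Critical value for a two-sided test at α = 0.05: z_{α/2} = 1.960.
Power = Φ(δ − 1.960) + Φ(−δ − 1.960) = Φ(1.426) + Φ(-5.346) = 0.9230 + 0.0000 = 0.9230.
Type II error: β = 1 − power = 1 − 0.9230 = 0.0770.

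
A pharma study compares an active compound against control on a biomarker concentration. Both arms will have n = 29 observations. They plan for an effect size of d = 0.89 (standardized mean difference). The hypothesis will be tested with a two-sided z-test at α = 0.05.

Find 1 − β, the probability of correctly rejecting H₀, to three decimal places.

Noncentrality parameter: δ = d·√(n/2) = 0.89 × √(29/2) = 3.3890
Critical value for a two-sided test at α = 0.05: z_{α/2} = 1.960.
Power = Φ(δ − 1.960) + Φ(−δ − 1.960) = Φ(1.429) + Φ(-5.349) = 0.9235 + 0.0000 = 0.9235.

Power ≈ 0.924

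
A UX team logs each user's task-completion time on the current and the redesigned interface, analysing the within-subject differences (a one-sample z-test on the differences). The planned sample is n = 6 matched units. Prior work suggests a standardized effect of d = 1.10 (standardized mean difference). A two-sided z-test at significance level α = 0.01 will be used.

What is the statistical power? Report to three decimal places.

Noncentrality parameter: δ = d·√n = 1.10 × √6 = 2.6944
Critical value for a two-sided test at α = 0.01: z_{α/2} = 2.576.
Power = Φ(δ − 2.576) + Φ(−δ − 2.576) = Φ(0.119) + Φ(-5.270) = 0.5472 + 0.0000 = 0.5472.

Power ≈ 0.547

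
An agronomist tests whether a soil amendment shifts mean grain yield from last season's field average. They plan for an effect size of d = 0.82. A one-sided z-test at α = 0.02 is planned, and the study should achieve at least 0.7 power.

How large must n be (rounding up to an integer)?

For power 0.7 need Φ(δ − z_{0.02}) = 0.7, so δ = z_{0.02} + z_{0.30} = 2.054 + 0.524 = 2.578.
δ = d·√n ⇒ n = (δ/d)² = (2.578 / 0.82)² = 9.89.
Round up to the next whole unit.

n = 10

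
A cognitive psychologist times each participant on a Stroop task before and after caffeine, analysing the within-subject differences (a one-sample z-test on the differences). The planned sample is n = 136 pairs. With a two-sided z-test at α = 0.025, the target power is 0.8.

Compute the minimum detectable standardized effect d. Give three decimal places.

Need Φ(δ − 2.241) = 0.8, so δ = 2.241 + 0.842 = 3.083.
(The second rejection-region term Φ(−δ − z_{α/2}) is negligible and dropped.)
δ = d·√n ⇒ d = δ/√n = 3.083/√136 = 0.2644.

d ≈ 0.264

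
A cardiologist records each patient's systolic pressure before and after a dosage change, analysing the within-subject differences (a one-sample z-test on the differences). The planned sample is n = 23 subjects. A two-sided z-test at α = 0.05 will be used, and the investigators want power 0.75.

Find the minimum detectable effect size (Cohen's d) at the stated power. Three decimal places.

Required noncentrality: δ = z_{0.025} + z_{0.25} = 1.960 + 0.674 = 2.634.
(Lower-tail contribution to power is negligible for δ > 0.)
δ = d·√n ⇒ d = δ/√n = 2.634/√23 = 0.5493.

d ≈ 0.549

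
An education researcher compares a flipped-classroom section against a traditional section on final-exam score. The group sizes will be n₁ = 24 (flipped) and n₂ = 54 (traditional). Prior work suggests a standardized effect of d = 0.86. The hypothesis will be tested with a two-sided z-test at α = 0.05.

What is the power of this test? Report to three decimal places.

Power ≈ 0.939

Noncentrality parameter: δ = d / √(1/n₁ + 1/n₂) = 0.86 / √(1/24 + 1/54) = 3.5055
Critical value for a two-sided test at α = 0.05: z_{α/2} = 1.960.
Power = Φ(δ − 1.960) + Φ(−δ − 1.960) = Φ(1.546) + Φ(-5.465) = 0.9389 + 0.0000 = 0.9389.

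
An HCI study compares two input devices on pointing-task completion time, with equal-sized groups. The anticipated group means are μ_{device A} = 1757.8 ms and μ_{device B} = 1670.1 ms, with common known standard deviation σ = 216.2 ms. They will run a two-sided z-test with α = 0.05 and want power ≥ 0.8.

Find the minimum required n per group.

n = 96 per group

Standardized effect: d = |μ_{device A} − μ_{device B}| / σ = |1757.8 − 1670.1| / 216.2 = 0.4056
For power 0.8 need Φ(δ − z_{0.025}) = 0.8, so δ = z_{0.025} + z_{0.20} = 1.960 + 0.842 = 2.802.
(Ignoring the negligible lower-tail rejection probability gives the usual closed-form inversion.)
δ = d·√(n/2) ⇒ n = 2(δ/d)² = 2 × (2.802 / 0.4056)² = 95.40.
Round up to the next whole unit.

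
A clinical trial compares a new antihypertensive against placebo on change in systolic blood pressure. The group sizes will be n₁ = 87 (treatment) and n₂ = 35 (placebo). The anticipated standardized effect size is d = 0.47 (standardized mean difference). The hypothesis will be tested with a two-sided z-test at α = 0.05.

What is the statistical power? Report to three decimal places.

Power ≈ 0.651

Noncentrality parameter: δ = d / √(1/n₁ + 1/n₂) = 0.47 / √(1/87 + 1/35) = 2.3481
Two-sided α = 0.05 → critical value z_{0.025} = 1.960.
Power = Φ(δ − 1.960) + Φ(−δ − 1.960) = Φ(0.388) + Φ(-4.308) = 0.6510 + 0.0000 = 0.6510.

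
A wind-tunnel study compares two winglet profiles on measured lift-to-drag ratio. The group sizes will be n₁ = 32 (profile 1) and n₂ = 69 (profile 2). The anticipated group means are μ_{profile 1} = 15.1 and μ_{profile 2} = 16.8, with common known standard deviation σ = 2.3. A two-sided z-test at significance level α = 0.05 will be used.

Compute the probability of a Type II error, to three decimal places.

β ≈ 0.067

Standardized effect: d = |μ_{profile 1} − μ_{profile 2}| / σ = |15.1 − 16.8| / 2.3 = 0.7391
Noncentrality parameter: δ = d / √(1/n₁ + 1/n₂) = 0.7391 / √(1/32 + 1/69) = 3.4559
Two-sided α = 0.05 → critical value z_{0.025} = 1.960.
Power = Φ(δ − 1.960) + Φ(−δ − 1.960) = Φ(1.496) + Φ(-5.416) = 0.9327 + 0.0000 = 0.9327.
Type II error: β = 1 − power = 1 − 0.9327 = 0.0673.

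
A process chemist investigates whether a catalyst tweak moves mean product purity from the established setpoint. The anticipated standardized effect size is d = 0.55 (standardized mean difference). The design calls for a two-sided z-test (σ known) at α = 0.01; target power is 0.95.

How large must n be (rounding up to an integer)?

Set Φ(δ − 2.576) = 0.95; then δ − 2.576 = Φ⁻¹(0.95) = 1.645, giving δ = 4.221.
(Ignoring the negligible lower-tail rejection probability gives the usual closed-form inversion.)
δ = d·√n ⇒ n = (δ/d)² = (4.221 / 0.55)² = 58.89.
Round up to the next whole unit.

n = 59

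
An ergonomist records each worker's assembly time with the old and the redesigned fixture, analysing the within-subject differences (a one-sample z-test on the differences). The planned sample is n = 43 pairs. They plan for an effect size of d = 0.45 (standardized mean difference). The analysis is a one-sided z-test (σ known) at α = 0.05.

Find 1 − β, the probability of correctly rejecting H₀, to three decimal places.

Noncentrality parameter: δ = d·√n = 0.45 × √43 = 2.9508
Critical value for a one-sided test at α = 0.05: z_α = 1.645.
Power = P(Z > 1.645 − δ) = Φ(1.306) = 0.9042.

Power ≈ 0.904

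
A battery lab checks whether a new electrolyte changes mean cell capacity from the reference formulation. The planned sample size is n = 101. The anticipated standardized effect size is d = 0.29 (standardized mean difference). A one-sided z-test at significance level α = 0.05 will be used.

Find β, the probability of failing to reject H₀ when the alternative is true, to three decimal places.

β ≈ 0.102

Noncentrality parameter: δ = d·√n = 0.29 × √101 = 2.9145
Critical value for a one-sided test at α = 0.05: z_α = 1.645.
Power = Φ(δ − 1.645) = Φ(1.270) = 0.8979.
Type II error: β = 1 − power = 1 − 0.8979 = 0.1021.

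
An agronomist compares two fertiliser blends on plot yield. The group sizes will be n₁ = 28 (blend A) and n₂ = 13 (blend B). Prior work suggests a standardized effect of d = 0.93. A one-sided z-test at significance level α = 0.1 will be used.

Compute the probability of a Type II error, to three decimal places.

Noncentrality parameter: λ = d / √(1/n₁ + 1/n₂) = 0.93 / √(1/28 + 1/13) = 2.7710
Critical value for a one-sided test at α = 0.1: z_α = 1.282.
Power = P(Z > 1.282 − λ) = Φ(1.489) = 0.9318.
Type II error: β = 1 − power = 1 − 0.9318 = 0.0682.

β ≈ 0.068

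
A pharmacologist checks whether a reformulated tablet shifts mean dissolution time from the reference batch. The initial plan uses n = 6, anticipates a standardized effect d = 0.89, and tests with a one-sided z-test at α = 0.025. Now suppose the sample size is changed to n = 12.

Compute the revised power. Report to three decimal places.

With n = 12: δ = d·√n = 0.89 × √12 = 3.0831. Critical value z_{0.025} = 1.960.
Revised power = Φ(δ − 1.960) = Φ(1.123) = 0.8693.

Power ≈ 0.869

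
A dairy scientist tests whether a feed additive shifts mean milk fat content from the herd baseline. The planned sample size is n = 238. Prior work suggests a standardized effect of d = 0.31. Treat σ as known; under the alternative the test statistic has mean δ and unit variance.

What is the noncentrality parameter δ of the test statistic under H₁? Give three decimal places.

δ ≈ 4.782

δ = d·√n = 0.31 × √238 = 4.7824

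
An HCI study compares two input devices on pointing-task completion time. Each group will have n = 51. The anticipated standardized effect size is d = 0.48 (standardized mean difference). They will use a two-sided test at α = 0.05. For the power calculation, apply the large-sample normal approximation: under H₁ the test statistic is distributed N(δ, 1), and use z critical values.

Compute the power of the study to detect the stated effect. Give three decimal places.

Power ≈ 0.679

Noncentrality parameter: δ = d·√(n/2) = 0.48 × √(51/2) = 2.4239
Two-sided α = 0.05 → critical value z_{0.025} = 1.960.
Power = Φ(δ − 1.960) + Φ(−δ − 1.960) = Φ(0.464) + Φ(-4.384) = 0.6786 + 0.0000 = 0.6787.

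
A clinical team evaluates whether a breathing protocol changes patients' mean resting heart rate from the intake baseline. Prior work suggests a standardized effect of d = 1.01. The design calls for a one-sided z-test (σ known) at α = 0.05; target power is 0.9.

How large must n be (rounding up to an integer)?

n = 9

Set Φ(δ − 1.645) = 0.9; then δ − 1.645 = Φ⁻¹(0.9) = 1.282, giving δ = 2.926.
δ = d·√n ⇒ n = (δ/d)² = (2.926 / 1.01)² = 8.40.
Rounding up, n = 9.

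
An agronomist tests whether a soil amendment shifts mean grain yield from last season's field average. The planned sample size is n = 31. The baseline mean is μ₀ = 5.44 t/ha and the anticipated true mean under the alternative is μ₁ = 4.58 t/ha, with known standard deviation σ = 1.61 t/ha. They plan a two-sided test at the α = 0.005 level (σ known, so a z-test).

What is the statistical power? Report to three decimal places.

Power ≈ 0.566

Standardized effect: d = |μ₁ − μ₀| / σ = |4.58 − 5.44| / 1.61 = 0.5342
Noncentrality parameter: δ = d·√n = 0.5342 × √31 = 2.9741
Two-sided α = 0.005 → critical value z_{0.0025} = 2.807.
Power = Φ(δ − 2.807) + Φ(−δ − 2.807) = Φ(0.167) + Φ(-5.781) = 0.5663 + 0.0000 = 0.5663.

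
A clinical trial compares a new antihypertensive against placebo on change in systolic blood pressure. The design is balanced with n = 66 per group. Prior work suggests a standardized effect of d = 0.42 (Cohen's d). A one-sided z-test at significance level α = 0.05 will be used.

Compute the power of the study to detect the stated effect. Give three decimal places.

Power ≈ 0.779

Noncentrality parameter: δ = d·√(n/2) = 0.42 × √(66/2) = 2.4127
Critical value for a one-sided test at α = 0.05: z_α = 1.645.
Power = P(Z > 1.645 − δ) = Φ(0.768) = 0.7787.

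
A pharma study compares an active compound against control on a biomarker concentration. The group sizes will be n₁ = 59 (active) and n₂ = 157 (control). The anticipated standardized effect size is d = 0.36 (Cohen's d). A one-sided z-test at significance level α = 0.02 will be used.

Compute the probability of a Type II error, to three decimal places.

Noncentrality parameter: δ = d / √(1/n₁ + 1/n₂) = 0.36 / √(1/59 + 1/157) = 2.3575
One-sided α = 0.02 → critical value z_{0.02} = 2.054.
Power = Φ(δ − 2.054) = Φ(0.304) = 0.6193.
Type II error: β = 1 − power = 1 − 0.6193 = 0.3807.

β ≈ 0.381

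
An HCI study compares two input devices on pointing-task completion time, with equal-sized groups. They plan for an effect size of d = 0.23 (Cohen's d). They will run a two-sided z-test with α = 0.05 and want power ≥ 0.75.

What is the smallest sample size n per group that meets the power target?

n = 263 per group

For power 0.75 need Φ(δ − z_{0.025}) = 0.75, so δ = z_{0.025} + z_{0.25} = 1.960 + 0.674 = 2.634.
(For δ > 0 the lower-tail rejection region contributes negligibly to power, so the one-term inversion is standard.)
δ = d·√(n/2) ⇒ n = 2(δ/d)² = 2 × (2.634 / 0.23)² = 262.39.
Rounding up, n = 263 per group.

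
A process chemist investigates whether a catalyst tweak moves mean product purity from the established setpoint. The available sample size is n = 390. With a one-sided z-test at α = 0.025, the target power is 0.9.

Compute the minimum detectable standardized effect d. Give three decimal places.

d ≈ 0.164

Required noncentrality: δ = z_{0.025} + z_{0.10} = 1.960 + 1.282 = 3.242.
δ = d·√n ⇒ d = δ/√n = 3.242/√390 = 0.1641.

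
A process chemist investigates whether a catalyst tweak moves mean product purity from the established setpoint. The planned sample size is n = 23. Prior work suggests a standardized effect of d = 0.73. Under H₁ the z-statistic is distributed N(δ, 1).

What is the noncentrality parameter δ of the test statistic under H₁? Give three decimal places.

The noncentrality parameter scales effect size by the design's sample-size factor: δ = d·√n = 0.73 × √23 = 3.5010

δ ≈ 3.501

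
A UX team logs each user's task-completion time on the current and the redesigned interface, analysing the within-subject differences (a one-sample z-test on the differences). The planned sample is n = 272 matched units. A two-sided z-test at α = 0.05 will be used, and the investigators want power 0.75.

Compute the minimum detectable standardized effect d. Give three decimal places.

Required noncentrality: δ = z_{0.025} + z_{0.25} = 1.960 + 0.674 = 2.634.
(The second rejection-region term Φ(−δ − z_{α/2}) is negligible and dropped.)
δ = d·√n ⇒ d = δ/√n = 2.634/√272 = 0.1597.

d ≈ 0.160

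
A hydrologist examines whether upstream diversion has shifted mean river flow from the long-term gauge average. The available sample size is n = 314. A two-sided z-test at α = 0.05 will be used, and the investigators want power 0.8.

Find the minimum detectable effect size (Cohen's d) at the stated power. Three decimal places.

d ≈ 0.158

Need Φ(δ − 1.960) = 0.8, so δ = 1.960 + 0.842 = 2.802.
(The second rejection-region term Φ(−δ − z_{α/2}) is negligible and dropped.)
δ = d·√n ⇒ d = δ/√n = 2.802/√314 = 0.1581.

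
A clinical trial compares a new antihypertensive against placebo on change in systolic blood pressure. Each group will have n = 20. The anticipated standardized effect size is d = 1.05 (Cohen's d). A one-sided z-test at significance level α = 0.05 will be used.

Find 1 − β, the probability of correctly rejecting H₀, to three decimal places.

Noncentrality parameter: δ = d·√(n/2) = 1.05 × √(20/2) = 3.3204
Critical value for a one-sided test at α = 0.05: z_α = 1.645.
Power = Φ(δ − 1.645) = Φ(1.676) = 0.9531.

Power ≈ 0.953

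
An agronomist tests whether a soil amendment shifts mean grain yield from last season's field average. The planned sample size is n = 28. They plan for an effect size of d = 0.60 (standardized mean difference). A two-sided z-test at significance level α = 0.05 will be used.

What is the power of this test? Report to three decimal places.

Noncentrality parameter: λ = d·√n = 0.60 × √28 = 3.1749
Two-sided α = 0.05 → critical value z_{0.025} = 1.960.
Power = Φ(λ − 1.960) + Φ(−λ − 1.960) = Φ(1.215) + Φ(-5.135) = 0.8878 + 0.0000 = 0.8878.

Power ≈ 0.888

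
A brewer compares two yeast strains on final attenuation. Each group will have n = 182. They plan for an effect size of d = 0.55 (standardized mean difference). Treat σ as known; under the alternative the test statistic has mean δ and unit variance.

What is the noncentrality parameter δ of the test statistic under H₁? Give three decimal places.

The noncentrality parameter scales effect size by the design's sample-size factor: δ = d·√(n/2) = 0.55 × √(182/2) = 5.2467

δ ≈ 5.247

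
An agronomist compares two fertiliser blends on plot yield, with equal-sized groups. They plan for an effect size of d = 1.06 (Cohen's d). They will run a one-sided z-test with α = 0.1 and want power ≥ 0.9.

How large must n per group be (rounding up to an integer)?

Set Φ(δ − 1.282) = 0.9; then δ − 1.282 = Φ⁻¹(0.9) = 1.282, giving δ = 2.563.
δ = d·√(n/2) ⇒ n = 2(δ/d)² = 2 × (2.563 / 1.06)² = 11.69.
Round up to the next whole unit.

n = 12 per group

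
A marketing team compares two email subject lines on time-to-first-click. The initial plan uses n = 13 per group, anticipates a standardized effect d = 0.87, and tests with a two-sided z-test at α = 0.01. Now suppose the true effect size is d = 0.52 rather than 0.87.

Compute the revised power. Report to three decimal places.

With d = 0.52: δ = d·√(n/2) = 0.52 × √(13/2) = 1.3257. Critical value z_{0.005} = 2.576.
Revised power = Φ(δ − 2.576) + Φ(−δ − 2.576) = Φ(-1.250) + Φ(-3.902) = 0.1056 + 0.0000 = 0.1057.

Power ≈ 0.106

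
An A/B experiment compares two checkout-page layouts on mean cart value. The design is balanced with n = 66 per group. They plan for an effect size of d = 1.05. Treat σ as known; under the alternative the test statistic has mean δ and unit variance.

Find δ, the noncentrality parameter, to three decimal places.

δ ≈ 6.032

δ = d·√(n/2) = 1.05 × √(66/2) = 6.0318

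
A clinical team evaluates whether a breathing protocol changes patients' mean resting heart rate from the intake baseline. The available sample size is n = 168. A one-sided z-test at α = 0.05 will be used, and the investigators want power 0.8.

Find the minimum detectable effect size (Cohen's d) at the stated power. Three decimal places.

d ≈ 0.192

Need Φ(δ − 1.645) = 0.8, so δ = 1.645 + 0.842 = 2.486.
δ = d·√n ⇒ d = δ/√n = 2.486/√168 = 0.1918.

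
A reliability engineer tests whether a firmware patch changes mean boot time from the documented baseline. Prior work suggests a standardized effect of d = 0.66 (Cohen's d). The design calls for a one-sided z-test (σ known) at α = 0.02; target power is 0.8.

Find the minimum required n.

Set Φ(δ − 2.054) = 0.8; then δ − 2.054 = Φ⁻¹(0.8) = 0.842, giving δ = 2.895.
δ = d·√n ⇒ n = (δ/d)² = (2.895 / 0.66)² = 19.25.
Round up to the next whole unit.

n = 20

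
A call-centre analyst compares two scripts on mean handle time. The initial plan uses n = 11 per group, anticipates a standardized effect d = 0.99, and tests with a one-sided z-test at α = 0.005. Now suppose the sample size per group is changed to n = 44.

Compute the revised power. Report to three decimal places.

Power ≈ 0.981

With n = 44 per group: δ = d·√(n/2) = 0.99 × √(44/2) = 4.6435. Critical value z_{0.005} = 2.576.
Revised power = Φ(δ − 2.576) = Φ(2.068) = 0.9807.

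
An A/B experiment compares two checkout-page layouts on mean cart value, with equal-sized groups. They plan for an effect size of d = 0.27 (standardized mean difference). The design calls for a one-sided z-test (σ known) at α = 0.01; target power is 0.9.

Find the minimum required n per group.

n = 358 per group

Set Φ(δ − 2.326) = 0.9; then δ − 2.326 = Φ⁻¹(0.9) = 1.282, giving δ = 3.608.
δ = d·√(n/2) ⇒ n = 2(δ/d)² = 2 × (3.608 / 0.27)² = 357.12.
Rounding up, n = 358 per group.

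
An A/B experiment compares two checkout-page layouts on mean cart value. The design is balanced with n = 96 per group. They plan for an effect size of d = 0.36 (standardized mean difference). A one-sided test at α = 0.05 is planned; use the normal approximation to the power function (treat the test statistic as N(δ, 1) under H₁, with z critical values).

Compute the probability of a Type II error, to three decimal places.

Noncentrality parameter: δ = d·√(n/2) = 0.36 × √(96/2) = 2.4942
Critical value for a one-sided test at α = 0.05: z_α = 1.645.
Power = Φ(δ − 1.645) = Φ(0.849) = 0.8021.
Type II error: β = 1 − power = 1 − 0.8021 = 0.1979.

β ≈ 0.198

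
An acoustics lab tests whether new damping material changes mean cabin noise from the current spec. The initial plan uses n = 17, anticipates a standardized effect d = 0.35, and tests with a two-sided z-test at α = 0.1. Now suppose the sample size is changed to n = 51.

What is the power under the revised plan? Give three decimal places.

With n = 51: δ = d·√n = 0.35 × √51 = 2.4995. Critical value z_{0.05} = 1.645.
Revised power = Φ(δ − 1.645) + Φ(−δ − 1.645) = Φ(0.855) + Φ(-4.144) = 0.8036 + 0.0000 = 0.8036.

Power ≈ 0.804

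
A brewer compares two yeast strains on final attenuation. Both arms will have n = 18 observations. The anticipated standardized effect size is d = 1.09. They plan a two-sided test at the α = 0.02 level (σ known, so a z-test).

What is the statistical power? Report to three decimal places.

Power ≈ 0.827

Noncentrality parameter: δ = d·√(n/2) = 1.09 × √(18/2) = 3.2700
Critical value for a two-sided test at α = 0.02: z_{α/2} = 2.326.
Power = Φ(δ − 2.326) + Φ(−δ − 2.326) = Φ(0.944) + Φ(-5.596) = 0.8273 + 0.0000 = 0.8273.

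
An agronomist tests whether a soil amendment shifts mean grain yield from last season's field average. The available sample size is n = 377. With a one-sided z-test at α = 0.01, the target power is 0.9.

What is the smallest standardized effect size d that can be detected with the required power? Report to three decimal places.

Need Φ(δ − 2.326) = 0.9, so δ = 2.326 + 1.282 = 3.608.
δ = d·√n ⇒ d = δ/√n = 3.608/√377 = 0.1858.

d ≈ 0.186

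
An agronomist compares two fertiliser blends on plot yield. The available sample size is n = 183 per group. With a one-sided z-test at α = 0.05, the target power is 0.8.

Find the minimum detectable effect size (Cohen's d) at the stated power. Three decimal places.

Required noncentrality: δ = z_{0.05} + z_{0.20} = 1.645 + 0.842 = 2.486.
δ = d·√(n/2) ⇒ d = δ/√(n/2) = 2.486/√(183/2) = 0.2599.

d ≈ 0.260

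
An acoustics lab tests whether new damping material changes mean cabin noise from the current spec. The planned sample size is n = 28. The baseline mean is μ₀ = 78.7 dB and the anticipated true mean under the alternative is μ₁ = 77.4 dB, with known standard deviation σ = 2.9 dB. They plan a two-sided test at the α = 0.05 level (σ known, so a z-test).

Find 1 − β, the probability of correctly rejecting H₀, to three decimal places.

Power ≈ 0.660

Standardized effect: d = |μ₁ − μ₀| / σ = |77.4 − 78.7| / 2.9 = 0.4483
Noncentrality parameter: δ = d·√n = 0.4483 × √28 = 2.3721
Critical value for a two-sided test at α = 0.05: z_{α/2} = 1.960.
Power = Φ(δ − 1.960) + Φ(−δ − 1.960) = Φ(0.412) + Φ(-4.332) = 0.6599 + 0.0000 = 0.6599.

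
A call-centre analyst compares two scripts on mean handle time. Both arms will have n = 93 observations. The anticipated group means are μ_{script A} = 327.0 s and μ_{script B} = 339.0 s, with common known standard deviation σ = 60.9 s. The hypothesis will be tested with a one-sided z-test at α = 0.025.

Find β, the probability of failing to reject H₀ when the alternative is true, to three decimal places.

Standardized effect: d = |μ_{script A} − μ_{script B}| / σ = |327.0 − 339.0| / 60.9 = 0.1970
Noncentrality parameter: δ = d·√(n/2) = 0.1970 × √(93/2) = 1.3437
One-sided α = 0.025 → critical value z_{0.025} = 1.960.
Power = Φ(δ − 1.960) = Φ(-0.616) = 0.2688.
Type II error: β = 1 − power = 1 − 0.2688 = 0.7312.

β ≈ 0.731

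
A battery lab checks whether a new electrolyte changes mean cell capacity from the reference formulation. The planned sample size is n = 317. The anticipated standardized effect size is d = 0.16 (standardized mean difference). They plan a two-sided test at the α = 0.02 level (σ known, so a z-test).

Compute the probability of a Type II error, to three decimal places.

Noncentrality parameter: δ = d·√n = 0.16 × √317 = 2.8487
Critical value for a two-sided test at α = 0.02: z_{α/2} = 2.326.
Power = Φ(δ − 2.326) + Φ(−δ − 2.326) = Φ(0.522) + Φ(-5.175) = 0.6993 + 0.0000 = 0.6993.
Type II error: β = 1 − power = 1 − 0.6993 = 0.3007.

β ≈ 0.301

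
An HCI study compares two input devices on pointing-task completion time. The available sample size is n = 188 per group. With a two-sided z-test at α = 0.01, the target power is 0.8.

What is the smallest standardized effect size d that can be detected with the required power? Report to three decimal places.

Need Φ(δ − 2.576) = 0.8, so δ = 2.576 + 0.842 = 3.417.
(The second rejection-region term Φ(−δ − z_{α/2}) is negligible and dropped.)
δ = d·√(n/2) ⇒ d = δ/√(n/2) = 3.417/√(188/2) = 0.3525.

d ≈ 0.352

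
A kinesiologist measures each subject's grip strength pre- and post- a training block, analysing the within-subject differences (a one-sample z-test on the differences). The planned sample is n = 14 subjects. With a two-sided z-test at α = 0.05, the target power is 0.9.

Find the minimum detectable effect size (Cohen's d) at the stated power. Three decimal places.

Required noncentrality: δ = z_{0.025} + z_{0.10} = 1.960 + 1.282 = 3.242.
(Lower-tail contribution to power is negligible for δ > 0.)
δ = d·√n ⇒ d = δ/√n = 3.242/√14 = 0.8663.

d ≈ 0.866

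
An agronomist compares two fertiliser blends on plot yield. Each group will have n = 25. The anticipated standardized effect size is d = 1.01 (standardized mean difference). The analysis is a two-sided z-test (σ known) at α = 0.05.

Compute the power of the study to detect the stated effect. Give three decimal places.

Power ≈ 0.946

Noncentrality parameter: δ = d·√(n/2) = 1.01 × √(25/2) = 3.5709
Critical value for a two-sided test at α = 0.05: z_{α/2} = 1.960.
Power = Φ(δ − 1.960) + Φ(−δ − 1.960) = Φ(1.611) + Φ(-5.531) = 0.9464 + 0.0000 = 0.9464.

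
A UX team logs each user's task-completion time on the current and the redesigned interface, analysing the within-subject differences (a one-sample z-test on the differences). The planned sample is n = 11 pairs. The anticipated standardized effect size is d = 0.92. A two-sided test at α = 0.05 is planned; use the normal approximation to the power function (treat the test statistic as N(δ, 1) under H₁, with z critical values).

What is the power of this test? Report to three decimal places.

Power ≈ 0.862

Noncentrality parameter: δ = d·√n = 0.92 × √11 = 3.0513
Two-sided α = 0.05 → critical value z_{0.025} = 1.960.
Power = Φ(δ − 1.960) + Φ(−δ − 1.960) = Φ(1.091) + Φ(-5.011) = 0.8624 + 0.0000 = 0.8624.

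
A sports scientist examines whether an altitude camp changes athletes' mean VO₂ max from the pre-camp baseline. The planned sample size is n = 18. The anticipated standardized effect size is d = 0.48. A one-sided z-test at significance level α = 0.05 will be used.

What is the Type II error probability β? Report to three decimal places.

β ≈ 0.348

Noncentrality parameter: δ = d·√n = 0.48 × √18 = 2.0365
One-sided α = 0.05 → critical value z_{0.05} = 1.645.
Power = Φ(δ − 1.645) = Φ(0.392) = 0.6523.
Type II error: β = 1 − power = 1 − 0.6523 = 0.3477.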